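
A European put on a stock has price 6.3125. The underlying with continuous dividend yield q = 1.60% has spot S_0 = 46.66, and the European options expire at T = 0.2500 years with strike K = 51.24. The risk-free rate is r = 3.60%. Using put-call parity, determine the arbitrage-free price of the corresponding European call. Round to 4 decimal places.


Answer: Call price = 2.0053

Derivation:
Put-call parity: C - P = S_0 * exp(-qT) - K * exp(-rT).
S_0 * exp(-qT) = 46.6600 * 0.99600799 = 46.47373278
K * exp(-rT) = 51.2400 * 0.99104038 = 50.78090901
C = P + S*exp(-qT) - K*exp(-rT)
C = 6.3125 + 46.47373278 - 50.78090901 = 2.0053


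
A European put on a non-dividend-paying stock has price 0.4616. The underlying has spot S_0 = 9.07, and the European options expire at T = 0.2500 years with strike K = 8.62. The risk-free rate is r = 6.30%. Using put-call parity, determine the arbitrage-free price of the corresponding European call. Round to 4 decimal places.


Answer: Call price = 1.0463

Derivation:
Put-call parity: C - P = S_0 * exp(-qT) - K * exp(-rT).
S_0 * exp(-qT) = 9.0700 * 1.00000000 = 9.07000000
K * exp(-rT) = 8.6200 * 0.98437338 = 8.48529856
C = P + S*exp(-qT) - K*exp(-rT)
C = 0.4616 + 9.07000000 - 8.48529856 = 1.0463


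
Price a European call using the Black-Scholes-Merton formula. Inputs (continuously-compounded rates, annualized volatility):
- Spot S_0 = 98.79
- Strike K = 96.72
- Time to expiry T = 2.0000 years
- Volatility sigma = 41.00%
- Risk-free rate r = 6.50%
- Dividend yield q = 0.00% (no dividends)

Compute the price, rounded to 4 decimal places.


d1 = (ln(S/K) + (r - q + 0.5*sigma^2) * T) / (sigma * sqrt(T)) = 0.55063988
d2 = d1 - sigma * sqrt(T) = -0.02918768
exp(-rT) = 0.87809543; exp(-qT) = 1.00000000
C = S_0 * exp(-qT) * N(d1) - K * exp(-rT) * N(d2)
N(d1) = 0.70905972; N(d2) = 0.48835745
C = 98.7900 * 1.00000000 * 0.70905972 - 96.7200 * 0.87809543 * 0.48835745 = 28.5721

Answer: Price = 28.5721


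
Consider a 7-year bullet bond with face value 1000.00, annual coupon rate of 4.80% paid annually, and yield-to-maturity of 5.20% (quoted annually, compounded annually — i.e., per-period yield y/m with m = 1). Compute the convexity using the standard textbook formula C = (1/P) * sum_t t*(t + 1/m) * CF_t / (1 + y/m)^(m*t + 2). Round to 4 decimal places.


Answer: Convexity = 41.9797

Derivation:
Coupon per period c = face * coupon_rate / m = 48.000000
Periods per year m = 1; per-period yield y/m = 0.052000
Number of cashflows N = 7
Cashflows (t years, CF_t, discount factor 1/(1+y/m)^(m*t), PV):
  t = 1.0000: CF_t = 48.000000, DF = 0.950570, PV = 45.627376
  t = 2.0000: CF_t = 48.000000, DF = 0.903584, PV = 43.372031
  t = 3.0000: CF_t = 48.000000, DF = 0.858920, PV = 41.228166
  t = 4.0000: CF_t = 48.000000, DF = 0.816464, PV = 39.190272
  t = 5.0000: CF_t = 48.000000, DF = 0.776106, PV = 37.253110
  t = 6.0000: CF_t = 48.000000, DF = 0.737744, PV = 35.411702
  t = 7.0000: CF_t = 1048.000000, DF = 0.701277, PV = 734.938678
Price P = sum_t PV_t = 977.021336
Convexity numerator sum_t t*(t + 1/m) * CF_t / (1+y/m)^(m*t + 2):
  t = 1.0000: term = 82.456332
  t = 2.0000: term = 235.141632
  t = 3.0000: term = 447.037324
  t = 4.0000: term = 708.234036
  t = 5.0000: term = 1009.839405
  t = 6.0000: term = 1343.892744
  t = 7.0000: term = 37188.413503
Convexity = (1/P) * sum = 41015.014977 / 977.021336 = 41.979651


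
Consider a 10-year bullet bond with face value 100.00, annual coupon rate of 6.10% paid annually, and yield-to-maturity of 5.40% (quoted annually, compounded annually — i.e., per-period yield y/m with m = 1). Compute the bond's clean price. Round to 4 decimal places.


Answer: Price = 105.3017

Derivation:
Coupon per period c = face * coupon_rate / m = 6.100000
Periods per year m = 1; per-period yield y/m = 0.054000
Number of cashflows N = 10
Cashflows (t years, CF_t, discount factor 1/(1+y/m)^(m*t), PV):
  t = 1.0000: CF_t = 6.100000, DF = 0.948767, PV = 5.787476
  t = 2.0000: CF_t = 6.100000, DF = 0.900158, PV = 5.490964
  t = 3.0000: CF_t = 6.100000, DF = 0.854040, PV = 5.209643
  t = 4.0000: CF_t = 6.100000, DF = 0.810285, PV = 4.942736
  t = 5.0000: CF_t = 6.100000, DF = 0.768771, PV = 4.689503
  t = 6.0000: CF_t = 6.100000, DF = 0.729384, PV = 4.449243
  t = 7.0000: CF_t = 6.100000, DF = 0.692015, PV = 4.221294
  t = 8.0000: CF_t = 6.100000, DF = 0.656561, PV = 4.005022
  t = 9.0000: CF_t = 6.100000, DF = 0.622923, PV = 3.799831
  t = 10.0000: CF_t = 106.100000, DF = 0.591009, PV = 62.706026
Price P = sum_t PV_t = 105.301739


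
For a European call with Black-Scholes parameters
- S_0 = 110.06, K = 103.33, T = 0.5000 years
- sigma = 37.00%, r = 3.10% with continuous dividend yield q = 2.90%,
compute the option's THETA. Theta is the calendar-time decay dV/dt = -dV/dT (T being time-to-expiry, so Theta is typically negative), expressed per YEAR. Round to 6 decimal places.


Answer: Theta = -10.236873

Derivation:
d1 = 0.3758097539; d2 = 0.1141802449
phi(d1) = 0.3717420725; exp(-qT) = 0.9856046187; exp(-rT) = 0.9846195068
Theta = -S*exp(-qT)*phi(d1)*sigma/(2*sqrt(T)) - r*K*exp(-rT)*N(d2) + q*S*exp(-qT)*N(d1)
N(d1) = 0.6464708320; N(d2) = 0.5454525441; sqrt(T) = 0.7071067812
Term 1 = -110.0600 * 0.9856046187 * 0.3717420725 * 0.3700 / (2 * 0.7071067812) = -10.5501997065
Term 2 = -0.0310 * 103.3300 * 0.9846195068 * 0.5454525441 = -1.7203370020
Term 3 = 0.0290 * 110.0600 * 0.9856046187 * 0.6464708320 = 2.0336638613
Theta = -10.5501997065 + (-1.7203370020) + (2.0336638613) = -10.236873


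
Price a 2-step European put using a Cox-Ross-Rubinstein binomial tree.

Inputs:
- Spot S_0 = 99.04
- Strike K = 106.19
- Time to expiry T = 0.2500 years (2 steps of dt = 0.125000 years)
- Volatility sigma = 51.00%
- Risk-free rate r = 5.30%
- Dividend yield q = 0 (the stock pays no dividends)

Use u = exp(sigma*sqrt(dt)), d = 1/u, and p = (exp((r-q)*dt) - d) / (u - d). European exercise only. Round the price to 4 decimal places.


dt = T/N = 0.125000
u = exp(sigma*sqrt(dt)) = 1.197591; d = 1/u = 0.835009
p = (exp((r-q)*dt) - d) / (u - d) = 0.473376
Discount per step: exp(-r*dt) = 0.993397
Stock lattice S(k, i) with i counting down-moves:
  k=0: S(0,0) = 99.0400
  k=1: S(1,0) = 118.6094; S(1,1) = 82.6993
  k=2: S(2,0) = 142.0456; S(2,1) = 99.0400; S(2,2) = 69.0547
Terminal payoffs V(N, i) = max(K - S_T, 0):
  V(2,0) = 0.000000; V(2,1) = 7.150000; V(2,2) = 37.135272
Backward induction: V(k, i) = exp(-r*dt) * [p * V(k+1, i) + (1-p) * V(k+1, i+1)].
  V(1,0) = exp(-r*dt) * [p*0.000000 + (1-p)*7.150000] = 3.740498
  V(1,1) = exp(-r*dt) * [p*7.150000 + (1-p)*37.135272] = 22.789480
  V(0,0) = exp(-r*dt) * [p*3.740498 + (1-p)*22.789480] = 13.681209

Answer: Price = V(0,0) = 13.6812


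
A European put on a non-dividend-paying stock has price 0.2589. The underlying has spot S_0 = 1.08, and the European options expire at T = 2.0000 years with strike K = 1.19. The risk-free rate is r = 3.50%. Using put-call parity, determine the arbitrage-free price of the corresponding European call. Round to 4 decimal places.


Put-call parity: C - P = S_0 * exp(-qT) - K * exp(-rT).
S_0 * exp(-qT) = 1.0800 * 1.00000000 = 1.08000000
K * exp(-rT) = 1.1900 * 0.93239382 = 1.10954865
C = P + S*exp(-qT) - K*exp(-rT)
C = 0.2589 + 1.08000000 - 1.10954865 = 0.2294

Answer: Call price = 0.2294


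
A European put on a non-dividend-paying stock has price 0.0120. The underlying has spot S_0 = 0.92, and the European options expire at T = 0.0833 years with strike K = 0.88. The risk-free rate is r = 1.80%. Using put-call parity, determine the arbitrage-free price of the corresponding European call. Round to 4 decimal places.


Answer: Call price = 0.0533

Derivation:
Put-call parity: C - P = S_0 * exp(-qT) - K * exp(-rT).
S_0 * exp(-qT) = 0.9200 * 1.00000000 = 0.92000000
K * exp(-rT) = 0.8800 * 0.99850172 = 0.87868152
C = P + S*exp(-qT) - K*exp(-rT)
C = 0.0120 + 0.92000000 - 0.87868152 = 0.0533


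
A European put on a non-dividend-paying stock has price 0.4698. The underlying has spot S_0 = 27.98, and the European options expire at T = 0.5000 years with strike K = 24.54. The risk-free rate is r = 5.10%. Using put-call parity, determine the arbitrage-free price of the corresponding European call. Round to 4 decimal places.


Answer: Call price = 4.5277

Derivation:
Put-call parity: C - P = S_0 * exp(-qT) - K * exp(-rT).
S_0 * exp(-qT) = 27.9800 * 1.00000000 = 27.98000000
K * exp(-rT) = 24.5400 * 0.97482238 = 23.92214118
C = P + S*exp(-qT) - K*exp(-rT)
C = 0.4698 + 27.98000000 - 23.92214118 = 4.5277


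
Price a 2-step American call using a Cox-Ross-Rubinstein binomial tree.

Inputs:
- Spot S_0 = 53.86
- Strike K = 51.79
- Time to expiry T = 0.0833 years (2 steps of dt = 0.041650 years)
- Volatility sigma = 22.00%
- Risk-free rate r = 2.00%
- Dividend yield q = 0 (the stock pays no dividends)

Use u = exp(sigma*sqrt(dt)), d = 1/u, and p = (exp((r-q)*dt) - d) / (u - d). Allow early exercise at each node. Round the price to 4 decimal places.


dt = T/N = 0.041650
u = exp(sigma*sqrt(dt)) = 1.045922; d = 1/u = 0.956095
p = (exp((r-q)*dt) - d) / (u - d) = 0.498055
Discount per step: exp(-r*dt) = 0.999167
Stock lattice S(k, i) with i counting down-moves:
  k=0: S(0,0) = 53.8600
  k=1: S(1,0) = 56.3333; S(1,1) = 51.4953
  k=2: S(2,0) = 58.9202; S(2,1) = 53.8600; S(2,2) = 49.2343
Terminal payoffs V(N, i) = max(S_T - K, 0):
  V(2,0) = 7.130245; V(2,1) = 2.070000; V(2,2) = 0.000000
Backward induction: V(k, i) = exp(-r*dt) * [p * V(k+1, i) + (1-p) * V(k+1, i+1)]; then take max(V_cont, immediate exercise) for American.
  V(1,0) = exp(-r*dt) * [p*7.130245 + (1-p)*2.070000] = 4.586456; exercise = 4.543333; V(1,0) = max -> 4.586456
  V(1,1) = exp(-r*dt) * [p*2.070000 + (1-p)*0.000000] = 1.030115; exercise = 0.000000; V(1,1) = max -> 1.030115
  V(0,0) = exp(-r*dt) * [p*4.586456 + (1-p)*1.030115] = 2.799034; exercise = 2.070000; V(0,0) = max -> 2.799034

Answer: Price = V(0,0) = 2.7990


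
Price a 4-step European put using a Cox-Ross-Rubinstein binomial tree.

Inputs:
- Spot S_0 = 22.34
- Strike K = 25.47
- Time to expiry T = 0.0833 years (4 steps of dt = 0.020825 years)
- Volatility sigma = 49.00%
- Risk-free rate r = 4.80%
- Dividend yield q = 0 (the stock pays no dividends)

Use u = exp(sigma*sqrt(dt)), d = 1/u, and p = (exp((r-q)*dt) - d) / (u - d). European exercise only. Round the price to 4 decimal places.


Answer: Price = V(0,0) = 3.3297

Derivation:
dt = T/N = 0.020825
u = exp(sigma*sqrt(dt)) = 1.073271; d = 1/u = 0.931731
p = (exp((r-q)*dt) - d) / (u - d) = 0.489395
Discount per step: exp(-r*dt) = 0.999001
Stock lattice S(k, i) with i counting down-moves:
  k=0: S(0,0) = 22.3400
  k=1: S(1,0) = 23.9769; S(1,1) = 20.8149
  k=2: S(2,0) = 25.7337; S(2,1) = 22.3400; S(2,2) = 19.3939
  k=3: S(3,0) = 27.6192; S(3,1) = 23.9769; S(3,2) = 20.8149; S(3,3) = 18.0699
  k=4: S(4,0) = 29.6429; S(4,1) = 25.7337; S(4,2) = 22.3400; S(4,3) = 19.3939; S(4,4) = 16.8362
Terminal payoffs V(N, i) = max(K - S_T, 0):
  V(4,0) = 0.000000; V(4,1) = 0.000000; V(4,2) = 3.130000; V(4,3) = 6.076145; V(4,4) = 8.633759
Backward induction: V(k, i) = exp(-r*dt) * [p * V(k+1, i) + (1-p) * V(k+1, i+1)].
  V(3,0) = exp(-r*dt) * [p*0.000000 + (1-p)*0.000000] = 0.000000
  V(3,1) = exp(-r*dt) * [p*0.000000 + (1-p)*3.130000] = 1.596596
  V(3,2) = exp(-r*dt) * [p*3.130000 + (1-p)*6.076145] = 4.629685
  V(3,3) = exp(-r*dt) * [p*6.076145 + (1-p)*8.633759] = 7.374699
  V(2,0) = exp(-r*dt) * [p*0.000000 + (1-p)*1.596596] = 0.814415
  V(2,1) = exp(-r*dt) * [p*1.596596 + (1-p)*4.629685] = 3.142163
  V(2,2) = exp(-r*dt) * [p*4.629685 + (1-p)*7.374699] = 6.025276
  V(1,0) = exp(-r*dt) * [p*0.814415 + (1-p)*3.142163] = 2.000972
  V(1,1) = exp(-r*dt) * [p*3.142163 + (1-p)*6.025276] = 4.609684
  V(0,0) = exp(-r*dt) * [p*2.000972 + (1-p)*4.609684] = 3.329662


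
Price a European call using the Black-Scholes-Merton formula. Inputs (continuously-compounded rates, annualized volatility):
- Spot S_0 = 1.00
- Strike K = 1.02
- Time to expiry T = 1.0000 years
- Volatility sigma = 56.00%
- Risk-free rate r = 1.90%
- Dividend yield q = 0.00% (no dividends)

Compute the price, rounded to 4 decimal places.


d1 = (ln(S/K) + (r - q + 0.5*sigma^2) * T) / (sigma * sqrt(T)) = 0.27856674
d2 = d1 - sigma * sqrt(T) = -0.28143326
exp(-rT) = 0.98117936; exp(-qT) = 1.00000000
C = S_0 * exp(-qT) * N(d1) - K * exp(-rT) * N(d2)
N(d1) = 0.60971133; N(d2) = 0.38918905
C = 1.0000 * 1.00000000 * 0.60971133 - 1.0200 * 0.98117936 * 0.38918905 = 0.2202

Answer: Price = 0.2202


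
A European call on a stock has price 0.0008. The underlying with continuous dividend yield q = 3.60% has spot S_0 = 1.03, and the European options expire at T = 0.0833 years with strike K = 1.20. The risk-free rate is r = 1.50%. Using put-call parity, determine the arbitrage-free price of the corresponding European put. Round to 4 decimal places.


Answer: Put price = 0.1724

Derivation:
Put-call parity: C - P = S_0 * exp(-qT) - K * exp(-rT).
S_0 * exp(-qT) = 1.0300 * 0.99700569 = 1.02691586
K * exp(-rT) = 1.2000 * 0.99875128 = 1.19850154
P = C - S*exp(-qT) + K*exp(-rT)
P = 0.0008 - 1.02691586 + 1.19850154 = 0.1724


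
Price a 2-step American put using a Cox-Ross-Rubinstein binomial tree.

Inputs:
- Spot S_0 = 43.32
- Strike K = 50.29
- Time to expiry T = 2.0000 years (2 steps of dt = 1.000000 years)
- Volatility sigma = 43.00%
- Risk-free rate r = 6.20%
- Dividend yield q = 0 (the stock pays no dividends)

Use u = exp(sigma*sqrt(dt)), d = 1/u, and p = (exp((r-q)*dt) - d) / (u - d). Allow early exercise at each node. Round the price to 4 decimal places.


dt = T/N = 1.000000
u = exp(sigma*sqrt(dt)) = 1.537258; d = 1/u = 0.650509
p = (exp((r-q)*dt) - d) / (u - d) = 0.466258
Discount per step: exp(-r*dt) = 0.939883
Stock lattice S(k, i) with i counting down-moves:
  k=0: S(0,0) = 43.3200
  k=1: S(1,0) = 66.5940; S(1,1) = 28.1801
  k=2: S(2,0) = 102.3721; S(2,1) = 43.3200; S(2,2) = 18.3314
Terminal payoffs V(N, i) = max(K - S_T, 0):
  V(2,0) = 0.000000; V(2,1) = 6.970000; V(2,2) = 31.958619
Backward induction: V(k, i) = exp(-r*dt) * [p * V(k+1, i) + (1-p) * V(k+1, i+1)]; then take max(V_cont, immediate exercise) for American.
  V(1,0) = exp(-r*dt) * [p*0.000000 + (1-p)*6.970000] = 3.496537; exercise = 0.000000; V(1,0) = max -> 3.496537
  V(1,1) = exp(-r*dt) * [p*6.970000 + (1-p)*31.958619] = 19.086656; exercise = 22.109946; V(1,1) = max -> 22.109946
  V(0,0) = exp(-r*dt) * [p*3.496537 + (1-p)*22.109946] = 12.623851; exercise = 6.970000; V(0,0) = max -> 12.623851

Answer: Price = V(0,0) = 12.6239


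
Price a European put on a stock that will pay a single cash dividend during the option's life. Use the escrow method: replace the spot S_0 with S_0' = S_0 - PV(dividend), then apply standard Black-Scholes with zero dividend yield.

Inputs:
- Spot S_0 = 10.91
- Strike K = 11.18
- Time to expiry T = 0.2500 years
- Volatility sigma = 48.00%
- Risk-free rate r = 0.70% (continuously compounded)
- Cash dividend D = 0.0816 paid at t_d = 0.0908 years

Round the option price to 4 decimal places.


Answer: Price = 1.2244

Derivation:
PV(D) = D * exp(-r * t_d) = 0.0816 * 0.99936460 = 0.08154815
S_0' = S_0 - PV(D) = 10.9100 - 0.08154815 = 10.82845185
d1 = (ln(S_0'/K) + (r + sigma^2/2)*T) / (sigma*sqrt(T)) = -0.00583070
d2 = d1 - sigma*sqrt(T) = -0.24583070
exp(-rT) = 0.99825153
N(-d1) = 0.50232610; N(-d2) = 0.59709335
P = K * exp(-rT) * N(-d2) - S_0' * N(-d1) = 11.1800 * 0.99825153 * 0.59709335 - 10.82845185 * 0.50232610 = 1.2244


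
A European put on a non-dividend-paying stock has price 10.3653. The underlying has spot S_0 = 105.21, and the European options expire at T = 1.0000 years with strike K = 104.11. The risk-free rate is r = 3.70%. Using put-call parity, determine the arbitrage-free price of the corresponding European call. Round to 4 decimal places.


Put-call parity: C - P = S_0 * exp(-qT) - K * exp(-rT).
S_0 * exp(-qT) = 105.2100 * 1.00000000 = 105.21000000
K * exp(-rT) = 104.1100 * 0.96367614 = 100.32832245
C = P + S*exp(-qT) - K*exp(-rT)
C = 10.3653 + 105.21000000 - 100.32832245 = 15.2470

Answer: Call price = 15.2470


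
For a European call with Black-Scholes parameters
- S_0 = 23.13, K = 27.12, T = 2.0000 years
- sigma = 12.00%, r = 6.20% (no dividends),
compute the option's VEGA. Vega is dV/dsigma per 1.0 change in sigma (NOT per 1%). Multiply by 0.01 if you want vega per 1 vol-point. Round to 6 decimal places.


Answer: Vega = 12.952606

Derivation:
d1 = -0.1222174370; d2 = -0.2919230644
phi(d1) = 0.3959738584; exp(-qT) = 1.0000000000; exp(-rT) = 0.8833798409
Vega = S * exp(-qT) * phi(d1) * sqrt(T) = 23.1300 * 1.0000000000 * 0.3959738584 * 1.4142135624 = 12.952606


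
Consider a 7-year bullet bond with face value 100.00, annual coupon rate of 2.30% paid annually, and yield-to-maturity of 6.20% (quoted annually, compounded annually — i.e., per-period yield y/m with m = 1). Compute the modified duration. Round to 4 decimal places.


Coupon per period c = face * coupon_rate / m = 2.300000
Periods per year m = 1; per-period yield y/m = 0.062000
Number of cashflows N = 7
Cashflows (t years, CF_t, discount factor 1/(1+y/m)^(m*t), PV):
  t = 1.0000: CF_t = 2.300000, DF = 0.941620, PV = 2.165725
  t = 2.0000: CF_t = 2.300000, DF = 0.886647, PV = 2.039289
  t = 3.0000: CF_t = 2.300000, DF = 0.834885, PV = 1.920235
  t = 4.0000: CF_t = 2.300000, DF = 0.786144, PV = 1.808130
  t = 5.0000: CF_t = 2.300000, DF = 0.740248, PV = 1.702571
  t = 6.0000: CF_t = 2.300000, DF = 0.697032, PV = 1.603174
  t = 7.0000: CF_t = 102.300000, DF = 0.656339, PV = 67.143506
Price P = sum_t PV_t = 78.382631
First compute Macaulay numerator sum_t t * PV_t:
  t * PV_t at t = 1.0000: 2.165725
  t * PV_t at t = 2.0000: 4.078578
  t * PV_t at t = 3.0000: 5.760704
  t * PV_t at t = 4.0000: 7.232522
  t * PV_t at t = 5.0000: 8.512855
  t * PV_t at t = 6.0000: 9.619046
  t * PV_t at t = 7.0000: 470.004544
Macaulay duration D = 507.373974 / 78.382631 = 6.473041
Modified duration = D / (1 + y/m) = 6.473041 / (1 + 0.062000) = 6.095142

Answer: Modified duration = 6.0951


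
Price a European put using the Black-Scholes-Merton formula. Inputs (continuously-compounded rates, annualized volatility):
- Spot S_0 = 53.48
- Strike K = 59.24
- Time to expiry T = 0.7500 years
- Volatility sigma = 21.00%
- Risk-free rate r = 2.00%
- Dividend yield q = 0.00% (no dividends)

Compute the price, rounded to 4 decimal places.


Answer: Price = 6.9469

Derivation:
d1 = (ln(S/K) + (r - q + 0.5*sigma^2) * T) / (sigma * sqrt(T)) = -0.38903366
d2 = d1 - sigma * sqrt(T) = -0.57089900
exp(-rT) = 0.98511194; exp(-qT) = 1.00000000
P = K * exp(-rT) * N(-d2) - S_0 * exp(-qT) * N(-d1)
N(-d1) = 0.65137438; N(-d2) = 0.71596594
P = 59.2400 * 0.98511194 * 0.71596594 - 53.4800 * 1.00000000 * 0.65137438 = 6.9469


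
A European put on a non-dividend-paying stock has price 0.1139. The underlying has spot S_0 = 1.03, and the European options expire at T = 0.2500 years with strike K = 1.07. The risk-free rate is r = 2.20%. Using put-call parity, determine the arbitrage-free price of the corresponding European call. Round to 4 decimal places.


Put-call parity: C - P = S_0 * exp(-qT) - K * exp(-rT).
S_0 * exp(-qT) = 1.0300 * 1.00000000 = 1.03000000
K * exp(-rT) = 1.0700 * 0.99451510 = 1.06413115
C = P + S*exp(-qT) - K*exp(-rT)
C = 0.1139 + 1.03000000 - 1.06413115 = 0.0798

Answer: Call price = 0.0798


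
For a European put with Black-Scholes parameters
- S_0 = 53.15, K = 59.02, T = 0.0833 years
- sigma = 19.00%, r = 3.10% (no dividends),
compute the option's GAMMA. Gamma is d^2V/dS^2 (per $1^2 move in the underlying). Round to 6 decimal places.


Answer: Gamma = 0.025379

Derivation:
d1 = -1.8358378490; d2 = -1.8906751538
phi(d1) = 0.0739705057; exp(-qT) = 1.0000000000; exp(-rT) = 0.9974210313
Gamma = exp(-qT) * phi(d1) / (S * sigma * sqrt(T)) = 1.0000000000 * 0.0739705057 / (53.1500 * 0.1900 * 0.2886173938) = 0.025379


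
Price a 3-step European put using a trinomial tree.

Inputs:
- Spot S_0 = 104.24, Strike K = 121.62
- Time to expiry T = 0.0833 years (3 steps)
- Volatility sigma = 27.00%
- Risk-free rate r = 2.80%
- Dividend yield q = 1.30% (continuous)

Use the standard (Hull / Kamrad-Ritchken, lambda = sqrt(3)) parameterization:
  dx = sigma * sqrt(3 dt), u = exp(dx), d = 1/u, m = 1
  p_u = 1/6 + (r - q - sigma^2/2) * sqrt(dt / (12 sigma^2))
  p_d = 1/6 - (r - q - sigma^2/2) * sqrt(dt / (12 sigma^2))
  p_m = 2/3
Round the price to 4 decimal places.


dt = T/N = 0.027767; dx = sigma*sqrt(3*dt) = 0.077927
u = exp(dx) = 1.081043; d = 1/u = 0.925032
p_u = 0.162845, p_m = 0.666667, p_d = 0.170488
Discount per step: exp(-r*dt) = 0.999223
Stock lattice S(k, j) with j the centered position index:
  k=0: S(0,+0) = 104.2400
  k=1: S(1,-1) = 96.4254; S(1,+0) = 104.2400; S(1,+1) = 112.6880
  k=2: S(2,-2) = 89.1966; S(2,-1) = 96.4254; S(2,+0) = 104.2400; S(2,+1) = 112.6880; S(2,+2) = 121.8206
  k=3: S(3,-3) = 82.5097; S(3,-2) = 89.1966; S(3,-1) = 96.4254; S(3,+0) = 104.2400; S(3,+1) = 112.6880; S(3,+2) = 121.8206; S(3,+3) = 131.6933
Terminal payoffs V(N, j) = max(K - S_T, 0):
  V(3,-3) = 39.110302; V(3,-2) = 32.423434; V(3,-1) = 25.194640; V(3,+0) = 17.380000; V(3,+1) = 8.932035; V(3,+2) = 0.000000; V(3,+3) = 0.000000
Backward induction: V(k, j) = exp(-r*dt) * [p_u * V(k+1, j+1) + p_m * V(k+1, j) + p_d * V(k+1, j-1)]
  V(2,-2) = exp(-r*dt) * [p_u*25.194640 + p_m*32.423434 + p_d*39.110302] = 32.361122
  V(2,-1) = exp(-r*dt) * [p_u*17.380000 + p_m*25.194640 + p_d*32.423434] = 25.134939
  V(2,+0) = exp(-r*dt) * [p_u*8.932035 + p_m*17.380000 + p_d*25.194640] = 17.323120
  V(2,+1) = exp(-r*dt) * [p_u*0.000000 + p_m*8.932035 + p_d*17.380000] = 8.910844
  V(2,+2) = exp(-r*dt) * [p_u*0.000000 + p_m*0.000000 + p_d*8.932035] = 1.521623
  V(1,-1) = exp(-r*dt) * [p_u*17.323120 + p_m*25.134939 + p_d*32.361122] = 25.075298
  V(1,+0) = exp(-r*dt) * [p_u*8.910844 + p_m*17.323120 + p_d*25.134939] = 17.271611
  V(1,+1) = exp(-r*dt) * [p_u*1.521623 + p_m*8.910844 + p_d*17.323120] = 9.134634
  V(0,+0) = exp(-r*dt) * [p_u*9.134634 + p_m*17.271611 + p_d*25.075298] = 17.263553

Answer: Price = V(0,0) = 17.2636


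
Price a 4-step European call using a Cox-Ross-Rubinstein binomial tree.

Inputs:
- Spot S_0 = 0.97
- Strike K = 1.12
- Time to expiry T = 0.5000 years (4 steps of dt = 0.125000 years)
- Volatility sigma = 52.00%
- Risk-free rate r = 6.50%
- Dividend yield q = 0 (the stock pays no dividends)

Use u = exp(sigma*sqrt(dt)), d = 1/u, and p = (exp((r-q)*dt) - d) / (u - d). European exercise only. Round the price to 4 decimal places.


dt = T/N = 0.125000
u = exp(sigma*sqrt(dt)) = 1.201833; d = 1/u = 0.832062
p = (exp((r-q)*dt) - d) / (u - d) = 0.476230
Discount per step: exp(-r*dt) = 0.991908
Stock lattice S(k, i) with i counting down-moves:
  k=0: S(0,0) = 0.9700
  k=1: S(1,0) = 1.1658; S(1,1) = 0.8071
  k=2: S(2,0) = 1.4011; S(2,1) = 0.9700; S(2,2) = 0.6716
  k=3: S(3,0) = 1.6839; S(3,1) = 1.1658; S(3,2) = 0.8071; S(3,3) = 0.5588
  k=4: S(4,0) = 2.0237; S(4,1) = 1.4011; S(4,2) = 0.9700; S(4,3) = 0.6716; S(4,4) = 0.4649
Terminal payoffs V(N, i) = max(S_T - K, 0):
  V(4,0) = 0.903709; V(4,1) = 0.281070; V(4,2) = 0.000000; V(4,3) = 0.000000; V(4,4) = 0.000000
Backward induction: V(k, i) = exp(-r*dt) * [p * V(k+1, i) + (1-p) * V(k+1, i+1)].
  V(3,0) = exp(-r*dt) * [p*0.903709 + (1-p)*0.281070] = 0.572915
  V(3,1) = exp(-r*dt) * [p*0.281070 + (1-p)*0.000000] = 0.132771
  V(3,2) = exp(-r*dt) * [p*0.000000 + (1-p)*0.000000] = 0.000000
  V(3,3) = exp(-r*dt) * [p*0.000000 + (1-p)*0.000000] = 0.000000
  V(2,0) = exp(-r*dt) * [p*0.572915 + (1-p)*0.132771] = 0.339610
  V(2,1) = exp(-r*dt) * [p*0.132771 + (1-p)*0.000000] = 0.062718
  V(2,2) = exp(-r*dt) * [p*0.000000 + (1-p)*0.000000] = 0.000000
  V(1,0) = exp(-r*dt) * [p*0.339610 + (1-p)*0.062718] = 0.193008
  V(1,1) = exp(-r*dt) * [p*0.062718 + (1-p)*0.000000] = 0.029626
  V(0,0) = exp(-r*dt) * [p*0.193008 + (1-p)*0.029626] = 0.106564

Answer: Price = V(0,0) = 0.1066


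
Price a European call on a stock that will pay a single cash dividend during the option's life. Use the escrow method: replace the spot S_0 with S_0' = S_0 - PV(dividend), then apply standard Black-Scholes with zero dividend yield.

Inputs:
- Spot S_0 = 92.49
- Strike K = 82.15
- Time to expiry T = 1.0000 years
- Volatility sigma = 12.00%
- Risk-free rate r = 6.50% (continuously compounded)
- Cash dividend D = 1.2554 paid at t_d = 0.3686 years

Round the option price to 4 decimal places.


PV(D) = D * exp(-r * t_d) = 1.2554 * 0.97632574 = 1.22567933
S_0' = S_0 - PV(D) = 92.4900 - 1.22567933 = 91.26432067
d1 = (ln(S_0'/K) + (r + sigma^2/2)*T) / (sigma*sqrt(T)) = 1.47844229
d2 = d1 - sigma*sqrt(T) = 1.35844229
exp(-rT) = 0.93706746
N(d1) = 0.93035528; N(d2) = 0.91283831
C = S_0' * N(d1) - K * exp(-rT) * N(d2) = 91.26432067 * 0.93035528 - 82.1500 * 0.93706746 * 0.91283831 = 14.6379

Answer: Price = 14.6379


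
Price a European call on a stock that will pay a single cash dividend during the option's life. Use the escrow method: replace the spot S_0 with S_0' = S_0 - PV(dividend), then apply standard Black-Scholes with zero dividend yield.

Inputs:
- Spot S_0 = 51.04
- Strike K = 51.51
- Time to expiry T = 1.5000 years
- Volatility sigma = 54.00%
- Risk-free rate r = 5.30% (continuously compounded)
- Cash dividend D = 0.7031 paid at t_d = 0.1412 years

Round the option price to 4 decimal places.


Answer: Price = 14.1147

Derivation:
PV(D) = D * exp(-r * t_d) = 0.7031 * 0.99254433 = 0.69785792
S_0' = S_0 - PV(D) = 51.0400 - 0.69785792 = 50.34214208
d1 = (ln(S_0'/K) + (r + sigma^2/2)*T) / (sigma*sqrt(T)) = 0.41621152
d2 = d1 - sigma*sqrt(T) = -0.24515071
exp(-rT) = 0.92357802
N(d1) = 0.66137238; N(d2) = 0.40316987
C = S_0' * N(d1) - K * exp(-rT) * N(d2) = 50.34214208 * 0.66137238 - 51.5100 * 0.92357802 * 0.40316987 = 14.1147


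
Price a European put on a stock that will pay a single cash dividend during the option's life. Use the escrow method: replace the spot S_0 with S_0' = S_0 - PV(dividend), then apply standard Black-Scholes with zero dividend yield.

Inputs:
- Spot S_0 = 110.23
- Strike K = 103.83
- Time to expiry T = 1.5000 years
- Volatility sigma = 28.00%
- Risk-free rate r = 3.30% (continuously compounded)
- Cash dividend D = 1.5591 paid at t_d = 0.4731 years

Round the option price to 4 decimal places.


PV(D) = D * exp(-r * t_d) = 1.5591 * 0.98450894 = 1.53494789
S_0' = S_0 - PV(D) = 110.2300 - 1.53494789 = 108.69505211
d1 = (ln(S_0'/K) + (r + sigma^2/2)*T) / (sigma*sqrt(T)) = 0.44933944
d2 = d1 - sigma*sqrt(T) = 0.10641087
exp(-rT) = 0.95170516
N(-d1) = 0.32659341; N(-d2) = 0.45762818
P = K * exp(-rT) * N(-d2) - S_0' * N(-d1) = 103.8300 * 0.95170516 * 0.45762818 - 108.69505211 * 0.32659341 = 9.7217

Answer: Price = 9.7217


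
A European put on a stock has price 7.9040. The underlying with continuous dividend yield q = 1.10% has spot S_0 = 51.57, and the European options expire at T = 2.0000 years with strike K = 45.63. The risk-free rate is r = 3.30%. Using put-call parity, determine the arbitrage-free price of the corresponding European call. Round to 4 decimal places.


Answer: Call price = 15.6362

Derivation:
Put-call parity: C - P = S_0 * exp(-qT) - K * exp(-rT).
S_0 * exp(-qT) = 51.5700 * 0.97824024 = 50.44784892
K * exp(-rT) = 45.6300 * 0.93613086 = 42.71565134
C = P + S*exp(-qT) - K*exp(-rT)
C = 7.9040 + 50.44784892 - 42.71565134 = 15.6362


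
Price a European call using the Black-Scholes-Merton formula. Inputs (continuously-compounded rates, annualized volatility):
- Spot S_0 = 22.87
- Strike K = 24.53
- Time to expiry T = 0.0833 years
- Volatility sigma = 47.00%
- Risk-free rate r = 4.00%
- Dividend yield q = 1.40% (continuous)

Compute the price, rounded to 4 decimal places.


d1 = (ln(S/K) + (r - q + 0.5*sigma^2) * T) / (sigma * sqrt(T)) = -0.43276439
d2 = d1 - sigma * sqrt(T) = -0.56841456
exp(-rT) = 0.99667354; exp(-qT) = 0.99883448
C = S_0 * exp(-qT) * N(d1) - K * exp(-rT) * N(d2)
N(d1) = 0.33259297; N(d2) = 0.28487675
C = 22.8700 * 0.99883448 * 0.33259297 - 24.5300 * 0.99667354 * 0.28487675 = 0.6328

Answer: Price = 0.6328


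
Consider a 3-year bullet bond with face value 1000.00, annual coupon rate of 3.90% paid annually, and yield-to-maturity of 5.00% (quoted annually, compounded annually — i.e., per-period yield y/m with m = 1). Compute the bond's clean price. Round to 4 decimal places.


Coupon per period c = face * coupon_rate / m = 39.000000
Periods per year m = 1; per-period yield y/m = 0.050000
Number of cashflows N = 3
Cashflows (t years, CF_t, discount factor 1/(1+y/m)^(m*t), PV):
  t = 1.0000: CF_t = 39.000000, DF = 0.952381, PV = 37.142857
  t = 2.0000: CF_t = 39.000000, DF = 0.907029, PV = 35.374150
  t = 3.0000: CF_t = 1039.000000, DF = 0.863838, PV = 897.527265
Price P = sum_t PV_t = 970.044272

Answer: Price = 970.0443


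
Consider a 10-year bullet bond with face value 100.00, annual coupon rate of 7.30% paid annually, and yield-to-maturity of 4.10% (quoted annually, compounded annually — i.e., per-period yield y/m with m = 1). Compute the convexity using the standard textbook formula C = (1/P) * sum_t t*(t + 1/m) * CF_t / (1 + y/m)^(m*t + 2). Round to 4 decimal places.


Coupon per period c = face * coupon_rate / m = 7.300000
Periods per year m = 1; per-period yield y/m = 0.041000
Number of cashflows N = 10
Cashflows (t years, CF_t, discount factor 1/(1+y/m)^(m*t), PV):
  t = 1.0000: CF_t = 7.300000, DF = 0.960615, PV = 7.012488
  t = 2.0000: CF_t = 7.300000, DF = 0.922781, PV = 6.736300
  t = 3.0000: CF_t = 7.300000, DF = 0.886437, PV = 6.470989
  t = 4.0000: CF_t = 7.300000, DF = 0.851524, PV = 6.216128
  t = 5.0000: CF_t = 7.300000, DF = 0.817987, PV = 5.971304
  t = 6.0000: CF_t = 7.300000, DF = 0.785770, PV = 5.736123
  t = 7.0000: CF_t = 7.300000, DF = 0.754823, PV = 5.510205
  t = 8.0000: CF_t = 7.300000, DF = 0.725094, PV = 5.293184
  t = 9.0000: CF_t = 7.300000, DF = 0.696536, PV = 5.084711
  t = 10.0000: CF_t = 107.300000, DF = 0.669103, PV = 71.794707
Price P = sum_t PV_t = 125.826140
Convexity numerator sum_t t*(t + 1/m) * CF_t / (1+y/m)^(m*t + 2):
  t = 1.0000: term = 12.941978
  t = 2.0000: term = 37.296767
  t = 3.0000: term = 71.655653
  t = 4.0000: term = 114.722467
  t = 5.0000: term = 165.306149
  t = 6.0000: term = 222.313745
  t = 7.0000: term = 284.743829
  t = 8.0000: term = 351.680316
  t = 9.0000: term = 422.286643
  t = 10.0000: term = 7287.585331
Convexity = (1/P) * sum = 8970.532880 / 125.826140 = 71.293079

Answer: Convexity = 71.2931


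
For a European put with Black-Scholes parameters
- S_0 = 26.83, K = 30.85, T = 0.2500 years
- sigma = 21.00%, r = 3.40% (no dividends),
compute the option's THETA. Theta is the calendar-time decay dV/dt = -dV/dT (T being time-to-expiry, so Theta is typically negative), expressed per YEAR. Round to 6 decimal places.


d1 = -1.1962246278; d2 = -1.3012246278
phi(d1) = 0.1950664102; exp(-qT) = 1.0000000000; exp(-rT) = 0.9915360229
Theta = -S*exp(-qT)*phi(d1)*sigma/(2*sqrt(T)) + r*K*exp(-rT)*N(-d2) - q*S*exp(-qT)*N(-d1)
N(-d1) = 0.8841955437; N(-d2) = 0.9034092111; sqrt(T) = 0.5000000000
Term 1 = -26.8300 * 1.0000000000 * 0.1950664102 * 0.2100 / (2 * 0.5000000000) = -1.0990626750
Term 2 = 0.0340 * 30.8500 * 0.9915360229 * 0.9034092111 = 0.9395655760
Term 3 = 0 (no dividend yield, q = 0)
Theta = -1.0990626750 + (0.9395655760) + (0.0000000000) = -0.159497

Answer: Theta = -0.159497


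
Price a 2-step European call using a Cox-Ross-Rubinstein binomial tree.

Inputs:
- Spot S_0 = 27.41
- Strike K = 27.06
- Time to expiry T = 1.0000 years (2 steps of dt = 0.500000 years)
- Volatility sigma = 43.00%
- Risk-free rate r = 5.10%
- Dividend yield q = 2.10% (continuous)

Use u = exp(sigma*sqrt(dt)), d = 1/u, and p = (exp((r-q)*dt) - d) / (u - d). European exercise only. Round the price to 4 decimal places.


Answer: Price = V(0,0) = 4.6274

Derivation:
dt = T/N = 0.500000
u = exp(sigma*sqrt(dt)) = 1.355345; d = 1/u = 0.737820
p = (exp((r-q)*dt) - d) / (u - d) = 0.449040
Discount per step: exp(-r*dt) = 0.974822
Stock lattice S(k, i) with i counting down-moves:
  k=0: S(0,0) = 27.4100
  k=1: S(1,0) = 37.1500; S(1,1) = 20.2236
  k=2: S(2,0) = 50.3511; S(2,1) = 27.4100; S(2,2) = 14.9214
Terminal payoffs V(N, i) = max(S_T - K, 0):
  V(2,0) = 23.291064; V(2,1) = 0.350000; V(2,2) = 0.000000
Backward induction: V(k, i) = exp(-r*dt) * [p * V(k+1, i) + (1-p) * V(k+1, i+1)].
  V(1,0) = exp(-r*dt) * [p*23.291064 + (1-p)*0.350000] = 10.383274
  V(1,1) = exp(-r*dt) * [p*0.350000 + (1-p)*0.000000] = 0.153207
  V(0,0) = exp(-r*dt) * [p*10.383274 + (1-p)*0.153207] = 4.627399


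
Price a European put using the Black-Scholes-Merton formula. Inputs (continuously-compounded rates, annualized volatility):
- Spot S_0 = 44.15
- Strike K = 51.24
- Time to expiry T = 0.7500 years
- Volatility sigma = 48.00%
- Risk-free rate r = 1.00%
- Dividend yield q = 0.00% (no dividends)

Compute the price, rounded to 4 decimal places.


d1 = (ln(S/K) + (r - q + 0.5*sigma^2) * T) / (sigma * sqrt(T)) = -0.13237571
d2 = d1 - sigma * sqrt(T) = -0.54806791
exp(-rT) = 0.99252805; exp(-qT) = 1.00000000
P = K * exp(-rT) * N(-d2) - S_0 * exp(-qT) * N(-d1)
N(-d1) = 0.55265644; N(-d2) = 0.70817736
P = 51.2400 * 0.99252805 * 0.70817736 - 44.1500 * 1.00000000 * 0.55265644 = 11.6161

Answer: Price = 11.6161


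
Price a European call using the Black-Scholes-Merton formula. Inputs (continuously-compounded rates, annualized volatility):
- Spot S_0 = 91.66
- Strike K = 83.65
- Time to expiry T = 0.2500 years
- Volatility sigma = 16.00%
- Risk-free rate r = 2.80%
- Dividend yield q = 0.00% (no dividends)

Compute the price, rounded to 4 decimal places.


Answer: Price = 8.9610

Derivation:
d1 = (ln(S/K) + (r - q + 0.5*sigma^2) * T) / (sigma * sqrt(T)) = 1.27055815
d2 = d1 - sigma * sqrt(T) = 1.19055815
exp(-rT) = 0.99302444; exp(-qT) = 1.00000000
C = S_0 * exp(-qT) * N(d1) - K * exp(-rT) * N(d2)
N(d1) = 0.89805706; N(d2) = 0.88308645
C = 91.6600 * 1.00000000 * 0.89805706 - 83.6500 * 0.99302444 * 0.88308645 = 8.9610


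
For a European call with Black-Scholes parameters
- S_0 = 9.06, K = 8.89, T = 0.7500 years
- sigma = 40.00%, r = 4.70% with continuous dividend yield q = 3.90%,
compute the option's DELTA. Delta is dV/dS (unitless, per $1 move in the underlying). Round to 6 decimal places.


d1 = 0.2452066364; d2 = -0.1012035251
phi(d1) = 0.3871273074; exp(-qT) = 0.9711736407; exp(-rT) = 0.9653640451
N(d1) = 0.5968517810
Delta = exp(-qT) * N(d1) = 0.9711736407 * 0.5968517810 = 0.579647

Answer: Delta = 0.579647


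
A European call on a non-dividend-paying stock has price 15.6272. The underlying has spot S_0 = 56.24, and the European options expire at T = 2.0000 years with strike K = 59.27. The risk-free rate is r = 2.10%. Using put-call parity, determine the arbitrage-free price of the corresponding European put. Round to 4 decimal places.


Answer: Put price = 16.2194

Derivation:
Put-call parity: C - P = S_0 * exp(-qT) - K * exp(-rT).
S_0 * exp(-qT) = 56.2400 * 1.00000000 = 56.24000000
K * exp(-rT) = 59.2700 * 0.95886978 = 56.83221189
P = C - S*exp(-qT) + K*exp(-rT)
P = 15.6272 - 56.24000000 + 56.83221189 = 16.2194


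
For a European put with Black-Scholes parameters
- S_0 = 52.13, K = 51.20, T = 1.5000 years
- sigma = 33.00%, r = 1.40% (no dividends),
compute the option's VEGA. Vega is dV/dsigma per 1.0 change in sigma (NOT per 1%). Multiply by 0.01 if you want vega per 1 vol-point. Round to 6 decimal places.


Answer: Vega = 24.360414

Derivation:
d1 = 0.2985805936; d2 = -0.1055852140
phi(d1) = 0.3815498690; exp(-qT) = 1.0000000000; exp(-rT) = 0.9792189646
Vega = S * exp(-qT) * phi(d1) * sqrt(T) = 52.1300 * 1.0000000000 * 0.3815498690 * 1.2247448714 = 24.360414


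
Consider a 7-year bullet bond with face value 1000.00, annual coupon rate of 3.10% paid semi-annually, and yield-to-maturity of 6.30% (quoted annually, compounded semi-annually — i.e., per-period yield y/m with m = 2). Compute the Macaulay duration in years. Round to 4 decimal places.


Coupon per period c = face * coupon_rate / m = 15.500000
Periods per year m = 2; per-period yield y/m = 0.031500
Number of cashflows N = 14
Cashflows (t years, CF_t, discount factor 1/(1+y/m)^(m*t), PV):
  t = 0.5000: CF_t = 15.500000, DF = 0.969462, PV = 15.026660
  t = 1.0000: CF_t = 15.500000, DF = 0.939856, PV = 14.567775
  t = 1.5000: CF_t = 15.500000, DF = 0.911155, PV = 14.122904
  t = 2.0000: CF_t = 15.500000, DF = 0.883330, PV = 13.691618
  t = 2.5000: CF_t = 15.500000, DF = 0.856355, PV = 13.273503
  t = 3.0000: CF_t = 15.500000, DF = 0.830204, PV = 12.868156
  t = 3.5000: CF_t = 15.500000, DF = 0.804851, PV = 12.475187
  t = 4.0000: CF_t = 15.500000, DF = 0.780272, PV = 12.094219
  t = 4.5000: CF_t = 15.500000, DF = 0.756444, PV = 11.724885
  t = 5.0000: CF_t = 15.500000, DF = 0.733344, PV = 11.366830
  t = 5.5000: CF_t = 15.500000, DF = 0.710949, PV = 11.019709
  t = 6.0000: CF_t = 15.500000, DF = 0.689238, PV = 10.683189
  t = 6.5000: CF_t = 15.500000, DF = 0.668190, PV = 10.356945
  t = 7.0000: CF_t = 1015.500000, DF = 0.647785, PV = 657.825456
Price P = sum_t PV_t = 821.097037
Macaulay numerator sum_t t * PV_t:
  t * PV_t at t = 0.5000: 7.513330
  t * PV_t at t = 1.0000: 14.567775
  t * PV_t at t = 1.5000: 21.184356
  t * PV_t at t = 2.0000: 27.383236
  t * PV_t at t = 2.5000: 33.183756
  t * PV_t at t = 3.0000: 38.604467
  t * PV_t at t = 3.5000: 43.663155
  t * PV_t at t = 4.0000: 48.376877
  t * PV_t at t = 4.5000: 52.761984
  t * PV_t at t = 5.0000: 56.834151
  t * PV_t at t = 5.5000: 60.608402
  t * PV_t at t = 6.0000: 64.099134
  t * PV_t at t = 6.5000: 67.320144
  t * PV_t at t = 7.0000: 4604.778192
Macaulay duration D = (sum_t t * PV_t) / P = 5140.878959 / 821.097037 = 6.260988

Answer: Macaulay duration = 6.2610 years


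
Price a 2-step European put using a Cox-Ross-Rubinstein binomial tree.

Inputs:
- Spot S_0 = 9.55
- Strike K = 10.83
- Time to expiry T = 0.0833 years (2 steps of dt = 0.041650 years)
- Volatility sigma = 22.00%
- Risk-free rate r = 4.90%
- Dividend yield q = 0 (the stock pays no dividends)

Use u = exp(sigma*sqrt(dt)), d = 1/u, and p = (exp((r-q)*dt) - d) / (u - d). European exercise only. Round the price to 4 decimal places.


Answer: Price = V(0,0) = 1.2359

Derivation:
dt = T/N = 0.041650
u = exp(sigma*sqrt(dt)) = 1.045922; d = 1/u = 0.956095
p = (exp((r-q)*dt) - d) / (u - d) = 0.511520
Discount per step: exp(-r*dt) = 0.997961
Stock lattice S(k, i) with i counting down-moves:
  k=0: S(0,0) = 9.5500
  k=1: S(1,0) = 9.9886; S(1,1) = 9.1307
  k=2: S(2,0) = 10.4472; S(2,1) = 9.5500; S(2,2) = 8.7298
Terminal payoffs V(N, i) = max(K - S_T, 0):
  V(2,0) = 0.382760; V(2,1) = 1.280000; V(2,2) = 2.100182
Backward induction: V(k, i) = exp(-r*dt) * [p * V(k+1, i) + (1-p) * V(k+1, i+1)].
  V(1,0) = exp(-r*dt) * [p*0.382760 + (1-p)*1.280000] = 0.819370
  V(1,1) = exp(-r*dt) * [p*1.280000 + (1-p)*2.100182] = 1.677216
  V(0,0) = exp(-r*dt) * [p*0.819370 + (1-p)*1.677216] = 1.235885


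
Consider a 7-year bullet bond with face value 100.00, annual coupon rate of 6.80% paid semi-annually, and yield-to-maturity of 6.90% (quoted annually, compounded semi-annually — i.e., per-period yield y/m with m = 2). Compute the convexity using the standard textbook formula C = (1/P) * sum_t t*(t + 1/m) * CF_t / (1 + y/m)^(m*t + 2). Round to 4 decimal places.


Answer: Convexity = 36.9223

Derivation:
Coupon per period c = face * coupon_rate / m = 3.400000
Periods per year m = 2; per-period yield y/m = 0.034500
Number of cashflows N = 14
Cashflows (t years, CF_t, discount factor 1/(1+y/m)^(m*t), PV):
  t = 0.5000: CF_t = 3.400000, DF = 0.966651, PV = 3.286612
  t = 1.0000: CF_t = 3.400000, DF = 0.934413, PV = 3.177005
  t = 1.5000: CF_t = 3.400000, DF = 0.903251, PV = 3.071054
  t = 2.0000: CF_t = 3.400000, DF = 0.873128, PV = 2.968636
  t = 2.5000: CF_t = 3.400000, DF = 0.844010, PV = 2.869634
  t = 3.0000: CF_t = 3.400000, DF = 0.815863, PV = 2.773933
  t = 3.5000: CF_t = 3.400000, DF = 0.788654, PV = 2.681424
  t = 4.0000: CF_t = 3.400000, DF = 0.762353, PV = 2.592000
  t = 4.5000: CF_t = 3.400000, DF = 0.736929, PV = 2.505558
  t = 5.0000: CF_t = 3.400000, DF = 0.712353, PV = 2.421999
  t = 5.5000: CF_t = 3.400000, DF = 0.688596, PV = 2.341227
  t = 6.0000: CF_t = 3.400000, DF = 0.665632, PV = 2.263148
  t = 6.5000: CF_t = 3.400000, DF = 0.643433, PV = 2.187673
  t = 7.0000: CF_t = 103.400000, DF = 0.621975, PV = 64.312236
Price P = sum_t PV_t = 99.452138
Convexity numerator sum_t t*(t + 1/m) * CF_t / (1+y/m)^(m*t + 2):
  t = 0.5000: term = 1.535527
  t = 1.0000: term = 4.452954
  t = 1.5000: term = 8.608901
  t = 2.0000: term = 13.869664
  t = 2.5000: term = 20.110678
  t = 3.0000: term = 27.215997
  t = 3.5000: term = 35.077812
  t = 4.0000: term = 43.595983
  t = 4.5000: term = 52.677601
  t = 5.0000: term = 62.236573
  t = 5.5000: term = 72.193221
  t = 6.0000: term = 82.473912
  t = 6.5000: term = 93.010695
  t = 7.0000: term = 3154.945941
Convexity = (1/P) * sum = 3672.005460 / 99.452138 = 36.922338
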